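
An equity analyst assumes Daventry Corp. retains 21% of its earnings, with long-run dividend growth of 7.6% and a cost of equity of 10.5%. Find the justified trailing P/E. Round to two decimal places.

29.31

Payout ratio b = 1 − 0.21 = 0.79.
Justified trailing P/E = b(1+g)/(r−g) = 0.79×(1+0.076)/(0.105−0.076) = 29.3117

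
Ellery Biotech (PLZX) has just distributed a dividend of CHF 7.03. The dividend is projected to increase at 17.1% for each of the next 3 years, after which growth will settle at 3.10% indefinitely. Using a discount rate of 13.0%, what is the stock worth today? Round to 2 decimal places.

Two-stage DDM. Project D₁…D_3 at 0.171, terminal growth 0.031, discount at r = 0.13.
D_1 = 8.2321
D_2 = 9.6398
D_3 = 11.2882
Terminal value at t=3: TV = D_4/(r−g) = 11.6382/(0.13−0.031) = 117.5573
P₀ = 8.2321/(1+0.13)^1 + 9.6398/(1+0.13)^2 + 11.2882/(1+0.13)^3 + 117.5573/(1+0.13)^3 = 104.1309

CHF 104.13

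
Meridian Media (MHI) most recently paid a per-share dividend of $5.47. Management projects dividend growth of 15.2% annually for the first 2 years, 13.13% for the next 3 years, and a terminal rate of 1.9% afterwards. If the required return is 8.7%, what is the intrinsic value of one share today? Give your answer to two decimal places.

Three-stage DDM. Project D₁…D_5; terminal Gordon value at t=5 with g = 0.019; discount at r = 0.087.
D_1 = 6.3014
D_2 = 7.2593
D_3 = 8.2124
D_4 = 9.2907
D_5 = 10.5106
TV_5 = 10.7103/(0.087−0.019) = 157.5038
P₀ = Σ Dₜ/(1+r)ᵗ + TV_5/(1+r)^5 = 135.7027

$135.70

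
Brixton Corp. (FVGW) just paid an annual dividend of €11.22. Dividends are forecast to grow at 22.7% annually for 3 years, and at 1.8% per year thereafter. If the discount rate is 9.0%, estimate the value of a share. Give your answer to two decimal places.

€269.14

Two-stage DDM. Project D₁…D_3 at 0.227, terminal growth 0.018, discount at r = 0.09.
D_1 = 13.7669
D_2 = 16.8920
D_3 = 20.7265
Terminal value at t=3: TV = D_4/(r−g) = 21.0996/(0.09−0.018) = 293.0501
P₀ = 13.7669/(1+0.09)^1 + 16.8920/(1+0.09)^2 + 20.7265/(1+0.09)^3 + 293.0501/(1+0.09)^3 = 269.1410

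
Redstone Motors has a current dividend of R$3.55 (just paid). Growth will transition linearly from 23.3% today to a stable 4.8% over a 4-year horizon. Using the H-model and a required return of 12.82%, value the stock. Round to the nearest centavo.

R$62.77

H-model: P₀ = D₀[(1+g_L) + H(g_S−g_L)]/(r−g_L), with H = 4/2 = 2.
P₀ = 3.55 × [(1+0.048) + 2×(0.233−0.048)] / (0.1282−0.048)
   = 3.55 × 1.4180 / 0.0802 = 62.7668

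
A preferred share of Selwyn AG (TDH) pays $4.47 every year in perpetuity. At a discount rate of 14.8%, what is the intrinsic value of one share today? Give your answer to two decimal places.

Zero-growth DDM (perpetuity): P₀ = D/r = 4.47 / 0.148 = 30.2027

$30.20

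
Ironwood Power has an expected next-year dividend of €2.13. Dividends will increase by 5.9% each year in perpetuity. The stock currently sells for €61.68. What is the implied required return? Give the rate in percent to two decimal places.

Rearranging the constant-growth DDM: r = D₁/P₀ + g.
r = 2.1300 / 61.68 + 0.059 = 0.03453 + 0.059 = 0.09353

9.35%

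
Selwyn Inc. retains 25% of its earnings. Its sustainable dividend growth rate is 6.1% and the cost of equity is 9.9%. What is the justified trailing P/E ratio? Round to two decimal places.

20.94

Payout ratio b = 1 − 0.25 = 0.75.
Justified trailing P/E = b(1+g)/(r−g) = 0.75×(1+0.061)/(0.099−0.061) = 20.9408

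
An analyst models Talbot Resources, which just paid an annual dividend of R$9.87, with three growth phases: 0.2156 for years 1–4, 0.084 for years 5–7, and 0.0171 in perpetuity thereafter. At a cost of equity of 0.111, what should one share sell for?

R$232.42

Three-stage DDM. Project D₁…D_7; terminal Gordon value at t=7 with g = 0.0171; discount at r = 0.111.
D_1 = 11.9980
D_2 = 14.5847
D_3 = 17.7292
D_4 = 21.5516
D_5 = 23.3620
D_6 = 25.3244
D_7 = 27.4516
TV_7 = 27.9210/(0.111−0.0171) = 297.3486
P₀ = Σ Dₜ/(1+r)ᵗ + TV_7/(1+r)^7 = 232.4175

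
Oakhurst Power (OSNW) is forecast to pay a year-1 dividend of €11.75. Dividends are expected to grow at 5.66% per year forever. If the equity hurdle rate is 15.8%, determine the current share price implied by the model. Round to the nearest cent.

Gordon growth model: P₀ = D₁/(r − g), with D₁ = 11.75 given directly.
P₀ = 11.7500 / (0.158 − 0.0566) = 11.7500 / 0.1014 = 115.8777

€115.88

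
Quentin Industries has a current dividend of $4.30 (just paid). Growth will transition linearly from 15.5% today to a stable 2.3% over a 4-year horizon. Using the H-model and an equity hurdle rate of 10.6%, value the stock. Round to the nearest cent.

$66.68

H-model: P₀ = D₀[(1+g_L) + H(g_S−g_L)]/(r−g_L), with H = 4/2 = 2.
P₀ = 4.30 × [(1+0.023) + 2×(0.155−0.023)] / (0.106−0.023)
   = 4.30 × 1.2870 / 0.083 = 66.6759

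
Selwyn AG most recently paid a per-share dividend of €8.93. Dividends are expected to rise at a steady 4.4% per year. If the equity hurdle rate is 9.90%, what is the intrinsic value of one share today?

Gordon growth model: P₀ = D₁/(r − g). D₁ = 8.93 × (1 + 0.044) = 9.3229.
P₀ = 9.3229 / (0.099 − 0.044) = 9.3229 / 0.055 = 169.5076

€169.51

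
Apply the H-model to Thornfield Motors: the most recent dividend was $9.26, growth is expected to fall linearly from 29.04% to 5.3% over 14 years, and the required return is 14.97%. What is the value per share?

H-model: P₀ = D₀[(1+g_L) + H(g_S−g_L)]/(r−g_L), with H = 14/2 = 7.
P₀ = 9.26 × [(1+0.053) + 7×(0.2904−0.053)] / (0.1497−0.053)
   = 9.26 × 2.7148 / 0.0967 = 259.9695

$259.97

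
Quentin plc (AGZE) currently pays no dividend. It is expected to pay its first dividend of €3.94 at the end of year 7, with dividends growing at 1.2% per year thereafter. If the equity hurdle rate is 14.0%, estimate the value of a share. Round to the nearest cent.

€14.02

Deferred-dividend DDM. At t=6 the remaining stream is a growing perpetuity with first payment D_7 = 3.94.
V_6 = D_7/(r−g) = 3.94/(0.14−0.012) = 30.7812
P₀ = V_6/(1+r)^6 = 30.7812/(1+0.14)^6 = 14.0235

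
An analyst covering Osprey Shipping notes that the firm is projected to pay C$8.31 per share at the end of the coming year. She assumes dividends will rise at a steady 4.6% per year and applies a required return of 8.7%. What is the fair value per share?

Gordon growth model: P₀ = D₁/(r − g), with D₁ = 8.31 given directly.
P₀ = 8.3100 / (0.087 − 0.046) = 8.3100 / 0.041 = 202.6829

C$202.68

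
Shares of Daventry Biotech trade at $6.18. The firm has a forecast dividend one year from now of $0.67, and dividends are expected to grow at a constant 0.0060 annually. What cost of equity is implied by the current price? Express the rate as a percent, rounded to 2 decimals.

11.44%

Rearranging the constant-growth DDM: r = D₁/P₀ + g.
r = 0.6700 / 6.18 + 0.006 = 0.10841 + 0.006 = 0.11441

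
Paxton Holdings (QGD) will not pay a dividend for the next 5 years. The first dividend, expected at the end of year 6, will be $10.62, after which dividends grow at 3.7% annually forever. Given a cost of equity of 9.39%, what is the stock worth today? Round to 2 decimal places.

$119.16

Deferred-dividend DDM. At t=5 the remaining stream is a growing perpetuity with first payment D_6 = 10.62.
V_5 = D_6/(r−g) = 10.62/(0.0939−0.037) = 186.6432
P₀ = V_5/(1+r)^5 = 186.6432/(1+0.0939)^5 = 119.1583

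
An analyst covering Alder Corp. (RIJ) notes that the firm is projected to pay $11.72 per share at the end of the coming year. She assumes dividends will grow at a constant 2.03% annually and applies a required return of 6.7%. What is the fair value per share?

$250.96

Gordon growth model: P₀ = D₁/(r − g), with D₁ = 11.72 given directly.
P₀ = 11.7200 / (0.067 − 0.0203) = 11.7200 / 0.0467 = 250.9636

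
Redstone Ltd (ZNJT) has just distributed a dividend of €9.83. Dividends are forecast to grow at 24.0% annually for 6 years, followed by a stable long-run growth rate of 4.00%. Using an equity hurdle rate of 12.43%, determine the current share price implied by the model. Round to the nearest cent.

Two-stage DDM. Project D₁…D_6 at 0.24, terminal growth 0.04, discount at r = 0.1243.
D_1 = 12.1892
D_2 = 15.1146
D_3 = 18.7421
D_4 = 23.2402
D_5 = 28.8179
D_6 = 35.7342
Terminal value at t=6: TV = D_7/(r−g) = 37.1635/(0.1243−0.04) = 440.8485
P₀ = 12.1892/(1+0.1243)^1 + 15.1146/(1+0.1243)^2 + 18.7421/(1+0.1243)^3 + 23.2402/(1+0.1243)^4 + 28.8179/(1+0.1243)^5 + 35.7342/(1+0.1243)^6 + 440.8485/(1+0.1243)^6 = 302.5369

€302.54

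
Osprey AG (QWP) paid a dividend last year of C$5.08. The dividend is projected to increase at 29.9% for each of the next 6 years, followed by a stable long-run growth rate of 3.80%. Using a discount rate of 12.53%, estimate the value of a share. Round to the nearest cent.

C$194.82

Two-stage DDM. Project D₁…D_6 at 0.299, terminal growth 0.038, discount at r = 0.1253.
D_1 = 6.5989
D_2 = 8.5720
D_3 = 11.1350
D_4 = 14.4644
D_5 = 18.7893
D_6 = 24.4072
Terminal value at t=6: TV = D_7/(r−g) = 25.3347/(0.1253−0.038) = 290.2029
P₀ = 6.5989/(1+0.1253)^1 + 8.5720/(1+0.1253)^2 + 11.1350/(1+0.1253)^3 + 14.4644/(1+0.1253)^4 + 18.7893/(1+0.1253)^5 + 24.4072/(1+0.1253)^6 + 290.2029/(1+0.1253)^6 = 194.8207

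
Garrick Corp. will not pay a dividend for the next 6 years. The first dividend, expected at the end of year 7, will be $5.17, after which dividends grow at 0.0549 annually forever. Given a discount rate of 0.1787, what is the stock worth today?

Deferred-dividend DDM. At t=6 the remaining stream is a growing perpetuity with first payment D_7 = 5.17.
V_6 = D_7/(r−g) = 5.17/(0.1787−0.0549) = 41.7609
P₀ = V_6/(1+r)^6 = 41.7609/(1+0.1787)^6 = 15.5722

$15.57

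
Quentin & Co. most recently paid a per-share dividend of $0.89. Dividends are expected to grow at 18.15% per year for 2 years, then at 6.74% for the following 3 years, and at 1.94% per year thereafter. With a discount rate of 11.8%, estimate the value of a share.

$13.60

Three-stage DDM. Project D₁…D_5; terminal Gordon value at t=5 with g = 0.0194; discount at r = 0.118.
D_1 = 1.0515
D_2 = 1.2424
D_3 = 1.3261
D_4 = 1.4155
D_5 = 1.5109
TV_5 = 1.5402/(0.118−0.0194) = 15.6209
P₀ = Σ Dₜ/(1+r)ᵗ + TV_5/(1+r)^5 = 13.5979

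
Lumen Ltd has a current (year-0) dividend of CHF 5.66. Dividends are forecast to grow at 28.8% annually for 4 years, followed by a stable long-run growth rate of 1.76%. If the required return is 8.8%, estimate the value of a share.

Two-stage DDM. Project D₁…D_4 at 0.288, terminal growth 0.0176, discount at r = 0.088.
D_1 = 7.2901
D_2 = 9.3896
D_3 = 12.0938
D_4 = 15.5769
Terminal value at t=4: TV = D_5/(r−g) = 15.8510/(0.088−0.0176) = 225.1564
P₀ = 7.2901/(1+0.088)^1 + 9.3896/(1+0.088)^2 + 12.0938/(1+0.088)^3 + 15.5769/(1+0.088)^4 + 225.1564/(1+0.088)^4 = 195.8218

CHF 195.82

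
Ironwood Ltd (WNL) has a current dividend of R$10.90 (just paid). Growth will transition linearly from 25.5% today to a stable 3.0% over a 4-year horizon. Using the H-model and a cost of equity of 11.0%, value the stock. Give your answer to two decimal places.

R$201.65

H-model: P₀ = D₀[(1+g_L) + H(g_S−g_L)]/(r−g_L), with H = 4/2 = 2.
P₀ = 10.90 × [(1+0.03) + 2×(0.255−0.03)] / (0.11−0.03)
   = 10.90 × 1.4800 / 0.08 = 201.6500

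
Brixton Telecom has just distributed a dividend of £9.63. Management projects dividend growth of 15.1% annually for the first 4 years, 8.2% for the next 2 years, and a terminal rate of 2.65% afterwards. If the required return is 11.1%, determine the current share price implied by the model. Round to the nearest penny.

Three-stage DDM. Project D₁…D_6; terminal Gordon value at t=6 with g = 0.0265; discount at r = 0.111.
D_1 = 11.0841
D_2 = 12.7578
D_3 = 14.6843
D_4 = 16.9016
D_5 = 18.2875
D_6 = 19.7871
TV_6 = 20.3115/(0.111−0.0265) = 240.3723
P₀ = Σ Dₜ/(1+r)ᵗ + TV_6/(1+r)^6 = 191.2606

£191.26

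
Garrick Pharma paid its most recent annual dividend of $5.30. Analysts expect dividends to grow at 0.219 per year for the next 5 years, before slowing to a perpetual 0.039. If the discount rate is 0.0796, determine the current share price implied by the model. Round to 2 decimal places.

Two-stage DDM. Project D₁…D_5 at 0.219, terminal growth 0.039, discount at r = 0.0796.
D_1 = 6.4607
D_2 = 7.8756
D_3 = 9.6003
D_4 = 11.7028
D_5 = 14.2657
Terminal value at t=5: TV = D_6/(r−g) = 14.8221/(0.0796−0.039) = 365.0765
P₀ = 6.4607/(1+0.0796)^1 + 7.8756/(1+0.0796)^2 + 9.6003/(1+0.0796)^3 + 11.7028/(1+0.0796)^4 + 14.2657/(1+0.0796)^5 + 365.0765/(1+0.0796)^5 = 287.6382

$287.64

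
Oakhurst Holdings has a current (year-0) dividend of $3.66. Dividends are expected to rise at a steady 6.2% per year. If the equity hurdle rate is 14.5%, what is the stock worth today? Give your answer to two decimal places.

$46.83

Gordon growth model: P₀ = D₁/(r − g). D₁ = 3.66 × (1 + 0.062) = 3.8869.
P₀ = 3.8869 / (0.145 − 0.062) = 3.8869 / 0.083 = 46.8304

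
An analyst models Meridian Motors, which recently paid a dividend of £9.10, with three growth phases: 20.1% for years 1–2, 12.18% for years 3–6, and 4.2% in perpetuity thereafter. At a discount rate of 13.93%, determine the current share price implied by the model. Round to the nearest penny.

Three-stage DDM. Project D₁…D_6; terminal Gordon value at t=6 with g = 0.042; discount at r = 0.1393.
D_1 = 10.9291
D_2 = 13.1258
D_3 = 14.7246
D_4 = 16.5180
D_5 = 18.5299
D_6 = 20.7869
TV_6 = 21.6599/(0.1393−0.042) = 222.6097
P₀ = Σ Dₜ/(1+r)ᵗ + TV_6/(1+r)^6 = 160.4173

£160.42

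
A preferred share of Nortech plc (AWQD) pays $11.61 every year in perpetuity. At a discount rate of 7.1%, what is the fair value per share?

$163.52

Zero-growth DDM (perpetuity): P₀ = D/r = 11.61 / 0.071 = 163.5211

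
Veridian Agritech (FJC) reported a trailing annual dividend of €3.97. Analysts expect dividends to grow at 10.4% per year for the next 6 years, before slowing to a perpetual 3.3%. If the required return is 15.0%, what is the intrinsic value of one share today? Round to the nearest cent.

Two-stage DDM. Project D₁…D_6 at 0.104, terminal growth 0.033, discount at r = 0.15.
D_1 = 4.3829
D_2 = 4.8387
D_3 = 5.3419
D_4 = 5.8975
D_5 = 6.5108
D_6 = 7.1879
Terminal value at t=6: TV = D_7/(r−g) = 7.4252/(0.15−0.033) = 63.4628
P₀ = 4.3829/(1+0.15)^1 + 4.8387/(1+0.15)^2 + 5.3419/(1+0.15)^3 + 5.8975/(1+0.15)^4 + 6.5108/(1+0.15)^5 + 7.1879/(1+0.15)^6 + 63.4628/(1+0.15)^6 = 48.1356

€48.14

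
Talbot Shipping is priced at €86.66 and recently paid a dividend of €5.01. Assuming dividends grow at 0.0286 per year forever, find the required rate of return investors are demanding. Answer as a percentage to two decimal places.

8.81%

Rearranging the constant-growth DDM: r = D₁/P₀ + g.
D₁ = 5.01 × (1 + 0.0286) = 5.1533.
r = 5.1533 / 86.66 + 0.0286 = 0.05947 + 0.0286 = 0.08807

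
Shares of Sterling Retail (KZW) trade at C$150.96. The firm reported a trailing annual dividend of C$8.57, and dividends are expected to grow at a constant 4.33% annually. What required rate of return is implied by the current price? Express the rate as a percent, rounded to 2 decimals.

10.25%

Rearranging the constant-growth DDM: r = D₁/P₀ + g.
D₁ = 8.57 × (1 + 0.0433) = 8.9411.
r = 8.9411 / 150.96 + 0.0433 = 0.05923 + 0.0433 = 0.10253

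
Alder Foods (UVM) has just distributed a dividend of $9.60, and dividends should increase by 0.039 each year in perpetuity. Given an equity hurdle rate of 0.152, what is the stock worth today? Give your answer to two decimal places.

$88.27

Gordon growth model: P₀ = D₁/(r − g). D₁ = 9.60 × (1 + 0.039) = 9.9744.
P₀ = 9.9744 / (0.152 − 0.039) = 9.9744 / 0.113 = 88.2690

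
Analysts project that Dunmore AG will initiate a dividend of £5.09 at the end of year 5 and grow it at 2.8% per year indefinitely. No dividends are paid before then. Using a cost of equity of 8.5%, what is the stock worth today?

£64.44

Deferred-dividend DDM. At t=4 the remaining stream is a growing perpetuity with first payment D_5 = 5.09.
V_4 = D_5/(r−g) = 5.09/(0.085−0.028) = 89.2982
P₀ = V_4/(1+r)^4 = 89.2982/(1+0.085)^4 = 64.4353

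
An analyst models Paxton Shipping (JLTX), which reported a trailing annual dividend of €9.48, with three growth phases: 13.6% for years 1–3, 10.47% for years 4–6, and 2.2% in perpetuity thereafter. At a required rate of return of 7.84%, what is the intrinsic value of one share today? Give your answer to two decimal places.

€282.34

Three-stage DDM. Project D₁…D_6; terminal Gordon value at t=6 with g = 0.022; discount at r = 0.0784.
D_1 = 10.7693
D_2 = 12.2339
D_3 = 13.8977
D_4 = 15.3528
D_5 = 16.9602
D_6 = 18.7360
TV_6 = 19.1482/(0.0784−0.022) = 339.5066
P₀ = Σ Dₜ/(1+r)ᵗ + TV_6/(1+r)^6 = 282.3391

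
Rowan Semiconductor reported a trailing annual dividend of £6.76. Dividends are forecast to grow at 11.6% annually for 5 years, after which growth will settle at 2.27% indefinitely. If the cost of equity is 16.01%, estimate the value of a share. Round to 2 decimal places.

£71.59

Two-stage DDM. Project D₁…D_5 at 0.116, terminal growth 0.0227, discount at r = 0.1601.
D_1 = 7.5442
D_2 = 8.4193
D_3 = 9.3959
D_4 = 10.4858
D_5 = 11.7022
Terminal value at t=5: TV = D_6/(r−g) = 11.9678/(0.1601−0.0227) = 87.1022
P₀ = 7.5442/(1+0.1601)^1 + 8.4193/(1+0.1601)^2 + 9.3959/(1+0.1601)^3 + 10.4858/(1+0.1601)^4 + 11.7022/(1+0.1601)^5 + 87.1022/(1+0.1601)^5 = 71.5879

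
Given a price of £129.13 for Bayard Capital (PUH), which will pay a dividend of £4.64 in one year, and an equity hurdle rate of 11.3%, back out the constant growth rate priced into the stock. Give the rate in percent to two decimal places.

From P₀ = D₁/(r − g), the implied growth is g = r − D₁/P₀.
g = 0.113 − 4.64/129.13 = 0.113 − 0.03593 = 0.07707

7.71%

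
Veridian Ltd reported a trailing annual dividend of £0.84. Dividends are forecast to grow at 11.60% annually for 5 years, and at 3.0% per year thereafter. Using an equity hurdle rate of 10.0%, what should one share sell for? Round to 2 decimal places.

Two-stage DDM. Project D₁…D_5 at 0.116, terminal growth 0.03, discount at r = 0.1.
D_1 = 0.9374
D_2 = 1.0462
D_3 = 1.1675
D_4 = 1.3030
D_5 = 1.4541
Terminal value at t=5: TV = D_6/(r−g) = 1.4977/(0.1−0.03) = 21.3963
P₀ = 0.9374/(1+0.1)^1 + 1.0462/(1+0.1)^2 + 1.1675/(1+0.1)^3 + 1.3030/(1+0.1)^4 + 1.4541/(1+0.1)^5 + 21.3963/(1+0.1)^5 = 17.6723

£17.67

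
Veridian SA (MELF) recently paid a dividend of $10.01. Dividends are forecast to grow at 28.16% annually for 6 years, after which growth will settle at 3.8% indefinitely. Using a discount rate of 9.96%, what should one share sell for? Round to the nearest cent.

$529.03

Two-stage DDM. Project D₁…D_6 at 0.2816, terminal growth 0.038, discount at r = 0.0996.
D_1 = 12.8288
D_2 = 16.4414
D_3 = 21.0713
D_4 = 27.0050
D_5 = 34.6096
D_6 = 44.3557
Terminal value at t=6: TV = D_7/(r−g) = 46.0412/(0.0996−0.038) = 747.4217
P₀ = 12.8288/(1+0.0996)^1 + 16.4414/(1+0.0996)^2 + 21.0713/(1+0.0996)^3 + 27.0050/(1+0.0996)^4 + 34.6096/(1+0.0996)^5 + 44.3557/(1+0.0996)^6 + 747.4217/(1+0.0996)^6 = 529.0278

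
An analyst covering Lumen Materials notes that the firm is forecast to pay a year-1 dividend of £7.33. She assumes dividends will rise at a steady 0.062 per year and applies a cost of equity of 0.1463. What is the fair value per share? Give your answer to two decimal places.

Gordon growth model: P₀ = D₁/(r − g), with D₁ = 7.33 given directly.
P₀ = 7.3300 / (0.1463 − 0.062) = 7.3300 / 0.0843 = 86.9514

£86.95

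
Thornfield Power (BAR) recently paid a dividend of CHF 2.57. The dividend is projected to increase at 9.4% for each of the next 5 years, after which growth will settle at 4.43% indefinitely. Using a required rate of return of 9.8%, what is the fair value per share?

CHF 61.79

Two-stage DDM. Project D₁…D_5 at 0.094, terminal growth 0.0443, discount at r = 0.098.
D_1 = 2.8116
D_2 = 3.0759
D_3 = 3.3650
D_4 = 3.6813
D_5 = 4.0274
Terminal value at t=5: TV = D_6/(r−g) = 4.2058/(0.098−0.0443) = 78.3196
P₀ = 2.8116/(1+0.098)^1 + 3.0759/(1+0.098)^2 + 3.3650/(1+0.098)^3 + 3.6813/(1+0.098)^4 + 4.0274/(1+0.098)^5 + 78.3196/(1+0.098)^5 = 61.7851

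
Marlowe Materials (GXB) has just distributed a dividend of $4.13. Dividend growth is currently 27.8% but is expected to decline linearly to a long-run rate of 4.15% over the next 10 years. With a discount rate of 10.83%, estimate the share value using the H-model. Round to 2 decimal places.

$137.50

H-model: P₀ = D₀[(1+g_L) + H(g_S−g_L)]/(r−g_L), with H = 10/2 = 5.
P₀ = 4.13 × [(1+0.0415) + 5×(0.278−0.0415)] / (0.1083−0.0415)
   = 4.13 × 2.2240 / 0.0668 = 137.5018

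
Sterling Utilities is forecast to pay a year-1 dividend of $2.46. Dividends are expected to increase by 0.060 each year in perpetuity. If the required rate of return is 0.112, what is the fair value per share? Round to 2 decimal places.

Gordon growth model: P₀ = D₁/(r − g), with D₁ = 2.46 given directly.
P₀ = 2.4600 / (0.112 − 0.06) = 2.4600 / 0.052 = 47.3077

$47.31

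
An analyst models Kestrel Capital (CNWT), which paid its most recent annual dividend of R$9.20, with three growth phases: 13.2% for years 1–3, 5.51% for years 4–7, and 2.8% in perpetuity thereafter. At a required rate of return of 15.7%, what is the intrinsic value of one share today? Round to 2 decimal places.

Three-stage DDM. Project D₁…D_7; terminal Gordon value at t=7 with g = 0.028; discount at r = 0.157.
D_1 = 10.4144
D_2 = 11.7891
D_3 = 13.3453
D_4 = 14.0806
D_5 = 14.8564
D_6 = 15.6750
D_7 = 16.5387
TV_7 = 17.0018/(0.157−0.028) = 131.7968
P₀ = Σ Dₜ/(1+r)ᵗ + TV_7/(1+r)^7 = 101.4274

R$101.43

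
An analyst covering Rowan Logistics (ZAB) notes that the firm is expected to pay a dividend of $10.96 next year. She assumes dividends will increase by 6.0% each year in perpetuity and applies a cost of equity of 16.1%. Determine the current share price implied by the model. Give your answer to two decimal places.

$108.51

Gordon growth model: P₀ = D₁/(r − g), with D₁ = 10.96 given directly.
P₀ = 10.9600 / (0.161 − 0.06) = 10.9600 / 0.101 = 108.5149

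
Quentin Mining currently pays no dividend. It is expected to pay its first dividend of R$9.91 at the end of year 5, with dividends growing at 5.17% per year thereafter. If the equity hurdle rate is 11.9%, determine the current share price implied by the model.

R$93.92

Deferred-dividend DDM. At t=4 the remaining stream is a growing perpetuity with first payment D_5 = 9.91.
V_4 = D_5/(r−g) = 9.91/(0.119−0.0517) = 147.2511
P₀ = V_4/(1+r)^4 = 147.2511/(1+0.119)^4 = 93.9157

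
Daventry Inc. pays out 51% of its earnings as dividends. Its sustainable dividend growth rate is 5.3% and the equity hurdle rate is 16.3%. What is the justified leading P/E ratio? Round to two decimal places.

4.64

Justified leading P/E = b/(r−g) = 0.51/(0.163−0.053) = 4.6364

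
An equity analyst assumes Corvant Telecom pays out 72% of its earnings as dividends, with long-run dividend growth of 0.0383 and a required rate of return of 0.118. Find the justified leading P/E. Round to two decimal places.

9.03

Justified leading P/E = b/(r−g) = 0.72/(0.118−0.0383) = 9.0339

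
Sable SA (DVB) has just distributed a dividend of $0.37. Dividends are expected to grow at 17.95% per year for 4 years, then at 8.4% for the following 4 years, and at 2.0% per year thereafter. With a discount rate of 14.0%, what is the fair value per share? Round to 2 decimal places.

$6.06

Three-stage DDM. Project D₁…D_8; terminal Gordon value at t=8 with g = 0.02; discount at r = 0.14.
D_1 = 0.4364
D_2 = 0.5148
D_3 = 0.6071
D_4 = 0.7161
D_5 = 0.7763
D_6 = 0.8415
D_7 = 0.9122
D_8 = 0.9888
TV_8 = 1.0086/(0.14−0.02) = 8.4048
P₀ = Σ Dₜ/(1+r)ᵗ + TV_8/(1+r)^8 = 6.0568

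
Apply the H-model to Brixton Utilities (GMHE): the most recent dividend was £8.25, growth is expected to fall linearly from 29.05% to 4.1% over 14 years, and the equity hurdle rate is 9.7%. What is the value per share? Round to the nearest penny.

£410.66

H-model: P₀ = D₀[(1+g_L) + H(g_S−g_L)]/(r−g_L), with H = 14/2 = 7.
P₀ = 8.25 × [(1+0.041) + 7×(0.2905−0.041)] / (0.097−0.041)
   = 8.25 × 2.7875 / 0.056 = 410.6585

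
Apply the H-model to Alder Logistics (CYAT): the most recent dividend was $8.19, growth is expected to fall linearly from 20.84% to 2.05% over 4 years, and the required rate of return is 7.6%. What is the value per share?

$206.05

H-model: P₀ = D₀[(1+g_L) + H(g_S−g_L)]/(r−g_L), with H = 4/2 = 2.
P₀ = 8.19 × [(1+0.0205) + 2×(0.2084−0.0205)] / (0.076−0.0205)
   = 8.19 × 1.3963 / 0.0555 = 206.0486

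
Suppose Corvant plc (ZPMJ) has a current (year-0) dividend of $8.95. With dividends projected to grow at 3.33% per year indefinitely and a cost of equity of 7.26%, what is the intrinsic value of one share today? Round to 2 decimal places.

Gordon growth model: P₀ = D₁/(r − g). D₁ = 8.95 × (1 + 0.0333) = 9.2480.
P₀ = 9.2480 / (0.0726 − 0.0333) = 9.2480 / 0.0393 = 235.3190

$235.32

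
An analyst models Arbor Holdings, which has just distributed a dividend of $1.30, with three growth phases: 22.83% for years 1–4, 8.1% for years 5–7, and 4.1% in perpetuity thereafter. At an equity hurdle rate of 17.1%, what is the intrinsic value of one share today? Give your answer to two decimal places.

$19.81

Three-stage DDM. Project D₁…D_7; terminal Gordon value at t=7 with g = 0.041; discount at r = 0.171.
D_1 = 1.5968
D_2 = 1.9613
D_3 = 2.4091
D_4 = 2.9591
D_5 = 3.1988
D_6 = 3.4579
D_7 = 3.7380
TV_7 = 3.8912/(0.171−0.041) = 29.9327
P₀ = Σ Dₜ/(1+r)ᵗ + TV_7/(1+r)^7 = 19.8140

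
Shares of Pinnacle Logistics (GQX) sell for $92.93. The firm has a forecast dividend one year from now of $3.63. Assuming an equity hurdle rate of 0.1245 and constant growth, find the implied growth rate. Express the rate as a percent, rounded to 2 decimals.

8.54%

From P₀ = D₁/(r − g), the implied growth is g = r − D₁/P₀.
g = 0.1245 − 3.63/92.93 = 0.1245 − 0.03906 = 0.08544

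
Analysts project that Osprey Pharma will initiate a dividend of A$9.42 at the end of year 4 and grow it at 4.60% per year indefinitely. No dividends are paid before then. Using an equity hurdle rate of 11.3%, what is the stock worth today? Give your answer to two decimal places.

A$101.97

Deferred-dividend DDM. At t=3 the remaining stream is a growing perpetuity with first payment D_4 = 9.42.
V_3 = D_4/(r−g) = 9.42/(0.113−0.046) = 140.5970
P₀ = V_3/(1+r)^3 = 140.5970/(1+0.113)^3 = 101.9743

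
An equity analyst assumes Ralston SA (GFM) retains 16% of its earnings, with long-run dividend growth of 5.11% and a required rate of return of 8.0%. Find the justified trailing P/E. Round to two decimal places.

Payout ratio b = 1 − 0.16 = 0.84.
Justified trailing P/E = b(1+g)/(r−g) = 0.84×(1+0.0511)/(0.08−0.0511) = 30.5510

30.55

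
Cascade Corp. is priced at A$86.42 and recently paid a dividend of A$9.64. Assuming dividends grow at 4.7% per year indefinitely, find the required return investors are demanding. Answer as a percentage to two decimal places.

Rearranging the constant-growth DDM: r = D₁/P₀ + g.
D₁ = 9.64 × (1 + 0.047) = 10.0931.
r = 10.0931 / 86.42 + 0.047 = 0.11679 + 0.047 = 0.16379

16.38%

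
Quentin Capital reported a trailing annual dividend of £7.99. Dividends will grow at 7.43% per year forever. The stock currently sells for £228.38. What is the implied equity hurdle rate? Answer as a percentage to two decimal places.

11.19%

Rearranging the constant-growth DDM: r = D₁/P₀ + g.
D₁ = 7.99 × (1 + 0.0743) = 8.5837.
r = 8.5837 / 228.38 + 0.0743 = 0.03758 + 0.0743 = 0.11188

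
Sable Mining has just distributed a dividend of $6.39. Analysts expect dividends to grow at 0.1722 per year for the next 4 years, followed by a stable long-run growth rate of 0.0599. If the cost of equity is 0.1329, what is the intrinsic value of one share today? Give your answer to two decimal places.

$134.19

Two-stage DDM. Project D₁…D_4 at 0.1722, terminal growth 0.0599, discount at r = 0.1329.
D_1 = 7.4904
D_2 = 8.7802
D_3 = 10.2921
D_4 = 12.0645
Terminal value at t=4: TV = D_5/(r−g) = 12.7871/(0.1329−0.0599) = 175.1660
P₀ = 7.4904/(1+0.1329)^1 + 8.7802/(1+0.1329)^2 + 10.2921/(1+0.1329)^3 + 12.0645/(1+0.1329)^4 + 175.1660/(1+0.1329)^4 = 134.1917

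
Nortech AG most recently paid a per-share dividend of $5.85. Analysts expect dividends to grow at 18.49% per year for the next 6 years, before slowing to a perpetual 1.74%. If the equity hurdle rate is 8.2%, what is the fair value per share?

Two-stage DDM. Project D₁…D_6 at 0.1849, terminal growth 0.0174, discount at r = 0.082.
D_1 = 6.9317
D_2 = 8.2133
D_3 = 9.7320
D_4 = 11.5314
D_5 = 13.6636
D_6 = 16.1900
Terminal value at t=6: TV = D_7/(r−g) = 16.4717/(0.082−0.0174) = 254.9795
P₀ = 6.9317/(1+0.082)^1 + 8.2133/(1+0.082)^2 + 9.7320/(1+0.082)^3 + 11.5314/(1+0.082)^4 + 13.6636/(1+0.082)^5 + 16.1900/(1+0.082)^6 + 254.9795/(1+0.082)^6 = 207.7281

$207.73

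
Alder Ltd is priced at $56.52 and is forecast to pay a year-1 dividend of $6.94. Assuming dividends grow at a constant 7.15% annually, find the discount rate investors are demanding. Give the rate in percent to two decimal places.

Rearranging the constant-growth DDM: r = D₁/P₀ + g.
r = 6.9400 / 56.52 + 0.0715 = 0.12279 + 0.0715 = 0.19429

19.43%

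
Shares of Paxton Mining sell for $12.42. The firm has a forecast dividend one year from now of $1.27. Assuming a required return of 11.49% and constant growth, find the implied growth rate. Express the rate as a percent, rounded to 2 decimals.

From P₀ = D₁/(r − g), the implied growth is g = r − D₁/P₀.
g = 0.1149 − 1.27/12.42 = 0.1149 − 0.10225 = 0.01265

1.26%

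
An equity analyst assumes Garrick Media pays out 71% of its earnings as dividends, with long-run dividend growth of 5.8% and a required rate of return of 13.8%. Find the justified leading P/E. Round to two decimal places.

8.87

Justified leading P/E = b/(r−g) = 0.71/(0.138−0.058) = 8.8750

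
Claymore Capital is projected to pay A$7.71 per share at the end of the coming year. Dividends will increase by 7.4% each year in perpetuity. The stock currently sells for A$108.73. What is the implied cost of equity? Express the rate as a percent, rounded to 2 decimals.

Rearranging the constant-growth DDM: r = D₁/P₀ + g.
r = 7.7100 / 108.73 + 0.074 = 0.07091 + 0.074 = 0.14491

14.49%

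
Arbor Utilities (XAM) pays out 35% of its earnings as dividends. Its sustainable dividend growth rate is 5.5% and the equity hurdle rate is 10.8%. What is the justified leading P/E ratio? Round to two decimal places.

6.60

Justified leading P/E = b/(r−g) = 0.35/(0.108−0.055) = 6.6038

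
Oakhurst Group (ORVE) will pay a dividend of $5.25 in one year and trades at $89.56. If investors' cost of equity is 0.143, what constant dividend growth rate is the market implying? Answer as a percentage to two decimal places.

From P₀ = D₁/(r − g), the implied growth is g = r − D₁/P₀.
g = 0.143 − 5.25/89.56 = 0.143 − 0.05862 = 0.08438

8.44%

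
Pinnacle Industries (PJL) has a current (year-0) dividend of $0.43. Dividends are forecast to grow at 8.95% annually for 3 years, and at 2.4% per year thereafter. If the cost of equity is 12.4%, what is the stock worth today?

Two-stage DDM. Project D₁…D_3 at 0.0895, terminal growth 0.024, discount at r = 0.124.
D_1 = 0.4685
D_2 = 0.5104
D_3 = 0.5561
Terminal value at t=3: TV = D_4/(r−g) = 0.5694/(0.124−0.024) = 5.6944
P₀ = 0.4685/(1+0.124)^1 + 0.5104/(1+0.124)^2 + 0.5561/(1+0.124)^3 + 5.6944/(1+0.124)^3 = 5.2225

$5.22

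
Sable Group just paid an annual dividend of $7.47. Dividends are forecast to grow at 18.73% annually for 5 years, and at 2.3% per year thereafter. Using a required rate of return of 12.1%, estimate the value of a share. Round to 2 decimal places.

Two-stage DDM. Project D₁…D_5 at 0.1873, terminal growth 0.023, discount at r = 0.121.
D_1 = 8.8691
D_2 = 10.5303
D_3 = 12.5026
D_4 = 14.8444
D_5 = 17.6247
Terminal value at t=5: TV = D_6/(r−g) = 18.0301/(0.121−0.023) = 183.9808
P₀ = 8.8691/(1+0.121)^1 + 10.5303/(1+0.121)^2 + 12.5026/(1+0.121)^3 + 14.8444/(1+0.121)^4 + 17.6247/(1+0.121)^5 + 183.9808/(1+0.121)^5 = 148.4542

$148.45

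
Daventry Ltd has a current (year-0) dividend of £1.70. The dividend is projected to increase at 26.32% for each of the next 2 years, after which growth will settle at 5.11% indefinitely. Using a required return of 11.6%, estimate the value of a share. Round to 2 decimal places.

£39.38

Two-stage DDM. Project D₁…D_2 at 0.2632, terminal growth 0.0511, discount at r = 0.116.
D_1 = 2.1474
D_2 = 2.7126
Terminal value at t=2: TV = D_3/(r−g) = 2.8513/(0.116−0.0511) = 43.9332
P₀ = 2.1474/(1+0.116)^1 + 2.7126/(1+0.116)^2 + 43.9332/(1+0.116)^2 = 39.3770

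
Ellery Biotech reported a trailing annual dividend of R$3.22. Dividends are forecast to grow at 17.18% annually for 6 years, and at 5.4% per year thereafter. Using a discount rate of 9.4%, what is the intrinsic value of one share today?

R$152.87

Two-stage DDM. Project D₁…D_6 at 0.1718, terminal growth 0.054, discount at r = 0.094.
D_1 = 3.7732
D_2 = 4.4214
D_3 = 5.1810
D_4 = 6.0711
D_5 = 7.1142
D_6 = 8.3364
Terminal value at t=6: TV = D_7/(r−g) = 8.7865/(0.094−0.054) = 219.6633
P₀ = 3.7732/(1+0.094)^1 + 4.4214/(1+0.094)^2 + 5.1810/(1+0.094)^3 + 6.0711/(1+0.094)^4 + 7.1142/(1+0.094)^5 + 8.3364/(1+0.094)^6 + 219.6633/(1+0.094)^6 = 152.8719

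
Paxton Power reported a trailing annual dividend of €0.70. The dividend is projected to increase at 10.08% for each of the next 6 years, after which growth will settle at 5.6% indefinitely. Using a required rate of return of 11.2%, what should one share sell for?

Two-stage DDM. Project D₁…D_6 at 0.1008, terminal growth 0.056, discount at r = 0.112.
D_1 = 0.7706
D_2 = 0.8482
D_3 = 0.9337
D_4 = 1.0279
D_5 = 1.1315
D_6 = 1.2455
Terminal value at t=6: TV = D_7/(r−g) = 1.3153/(0.112−0.056) = 23.4868
P₀ = 0.7706/(1+0.112)^1 + 0.8482/(1+0.112)^2 + 0.9337/(1+0.112)^3 + 1.0279/(1+0.112)^4 + 1.1315/(1+0.112)^5 + 1.2455/(1+0.112)^6 + 23.4868/(1+0.112)^6 = 16.4765

€16.48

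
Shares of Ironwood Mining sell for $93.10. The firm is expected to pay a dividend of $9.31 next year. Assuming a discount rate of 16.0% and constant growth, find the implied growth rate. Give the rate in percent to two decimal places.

6.00%

From P₀ = D₁/(r − g), the implied growth is g = r − D₁/P₀.
g = 0.16 − 9.31/93.10 = 0.16 − 0.10000 = 0.06000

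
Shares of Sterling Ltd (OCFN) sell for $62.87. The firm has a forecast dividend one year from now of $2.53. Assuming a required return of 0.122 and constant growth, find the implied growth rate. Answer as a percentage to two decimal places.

From P₀ = D₁/(r − g), the implied growth is g = r − D₁/P₀.
g = 0.122 − 2.53/62.87 = 0.122 − 0.04024 = 0.08176

8.18%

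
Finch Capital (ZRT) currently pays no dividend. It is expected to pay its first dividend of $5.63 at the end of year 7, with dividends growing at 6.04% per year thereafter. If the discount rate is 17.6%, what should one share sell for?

Deferred-dividend DDM. At t=6 the remaining stream is a growing perpetuity with first payment D_7 = 5.63.
V_6 = D_7/(r−g) = 5.63/(0.176−0.0604) = 48.7024
P₀ = V_6/(1+r)^6 = 48.7024/(1+0.176)^6 = 18.4122

$18.41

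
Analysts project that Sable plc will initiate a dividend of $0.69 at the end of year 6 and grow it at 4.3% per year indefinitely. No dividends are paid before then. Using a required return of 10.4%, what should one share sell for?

Deferred-dividend DDM. At t=5 the remaining stream is a growing perpetuity with first payment D_6 = 0.69.
V_5 = D_6/(r−g) = 0.69/(0.104−0.043) = 11.3115
P₀ = V_5/(1+r)^5 = 11.3115/(1+0.104)^5 = 6.8972

$6.90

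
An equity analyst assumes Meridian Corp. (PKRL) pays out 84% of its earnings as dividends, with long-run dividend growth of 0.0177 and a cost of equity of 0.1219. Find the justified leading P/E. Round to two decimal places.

8.06

Justified leading P/E = b/(r−g) = 0.84/(0.1219−0.0177) = 8.0614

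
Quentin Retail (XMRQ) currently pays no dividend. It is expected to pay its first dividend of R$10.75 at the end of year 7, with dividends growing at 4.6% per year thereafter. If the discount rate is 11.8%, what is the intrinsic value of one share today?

Deferred-dividend DDM. At t=6 the remaining stream is a growing perpetuity with first payment D_7 = 10.75.
V_6 = D_7/(r−g) = 10.75/(0.118−0.046) = 149.3056
P₀ = V_6/(1+r)^6 = 149.3056/(1+0.118)^6 = 76.4584

R$76.46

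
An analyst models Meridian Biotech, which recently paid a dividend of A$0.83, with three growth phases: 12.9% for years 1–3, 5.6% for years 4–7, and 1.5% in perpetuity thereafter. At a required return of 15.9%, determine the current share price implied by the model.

A$8.54

Three-stage DDM. Project D₁…D_7; terminal Gordon value at t=7 with g = 0.015; discount at r = 0.159.
D_1 = 0.9371
D_2 = 1.0580
D_3 = 1.1944
D_4 = 1.2613
D_5 = 1.3319
D_6 = 1.4065
D_7 = 1.4853
TV_7 = 1.5076/(0.159−0.015) = 10.4693
P₀ = Σ Dₜ/(1+r)ᵗ + TV_7/(1+r)^7 = 8.5350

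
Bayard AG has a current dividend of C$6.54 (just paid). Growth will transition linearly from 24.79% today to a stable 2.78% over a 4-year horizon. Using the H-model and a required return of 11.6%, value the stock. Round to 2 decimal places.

C$108.85

H-model: P₀ = D₀[(1+g_L) + H(g_S−g_L)]/(r−g_L), with H = 4/2 = 2.
P₀ = 6.54 × [(1+0.0278) + 2×(0.2479−0.0278)] / (0.116−0.0278)
   = 6.54 × 1.4680 / 0.0882 = 108.8517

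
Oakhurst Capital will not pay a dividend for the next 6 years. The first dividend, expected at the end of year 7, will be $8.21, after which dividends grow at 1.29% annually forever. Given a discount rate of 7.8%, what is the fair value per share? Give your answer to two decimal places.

$80.36

Deferred-dividend DDM. At t=6 the remaining stream is a growing perpetuity with first payment D_7 = 8.21.
V_6 = D_7/(r−g) = 8.21/(0.078−0.0129) = 126.1137
P₀ = V_6/(1+r)^6 = 126.1137/(1+0.078)^6 = 80.3618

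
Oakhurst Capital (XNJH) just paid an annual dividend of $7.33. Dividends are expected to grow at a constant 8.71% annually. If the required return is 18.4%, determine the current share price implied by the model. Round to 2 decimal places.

Gordon growth model: P₀ = D₁/(r − g). D₁ = 7.33 × (1 + 0.0871) = 7.9684.
P₀ = 7.9684 / (0.184 − 0.0871) = 7.9684 / 0.0969 = 82.2337

$82.23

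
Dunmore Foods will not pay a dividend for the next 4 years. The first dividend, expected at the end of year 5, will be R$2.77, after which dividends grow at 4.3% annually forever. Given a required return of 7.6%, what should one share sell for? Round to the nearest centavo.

Deferred-dividend DDM. At t=4 the remaining stream is a growing perpetuity with first payment D_5 = 2.77.
V_4 = D_5/(r−g) = 2.77/(0.076−0.043) = 83.9394
P₀ = V_4/(1+r)^4 = 83.9394/(1+0.076)^4 = 62.6205

R$62.62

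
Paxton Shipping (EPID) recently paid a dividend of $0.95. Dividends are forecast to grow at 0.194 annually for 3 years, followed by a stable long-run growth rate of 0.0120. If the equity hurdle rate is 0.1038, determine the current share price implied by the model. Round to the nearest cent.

Two-stage DDM. Project D₁…D_3 at 0.194, terminal growth 0.012, discount at r = 0.1038.
D_1 = 1.1343
D_2 = 1.3544
D_3 = 1.6171
Terminal value at t=3: TV = D_4/(r−g) = 1.6365/(0.1038−0.012) = 17.8268
P₀ = 1.1343/(1+0.1038)^1 + 1.3544/(1+0.1038)^2 + 1.6171/(1+0.1038)^3 + 17.8268/(1+0.1038)^3 = 16.5974

$16.60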